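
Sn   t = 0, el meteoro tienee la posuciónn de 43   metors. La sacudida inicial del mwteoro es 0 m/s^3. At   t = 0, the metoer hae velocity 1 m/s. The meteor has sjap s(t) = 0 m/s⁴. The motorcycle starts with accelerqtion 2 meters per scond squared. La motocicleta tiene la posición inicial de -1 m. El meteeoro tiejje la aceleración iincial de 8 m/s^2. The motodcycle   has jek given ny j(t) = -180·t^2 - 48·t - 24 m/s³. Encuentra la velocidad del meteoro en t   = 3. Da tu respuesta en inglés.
We must find the integral of our snap equation s(t) = 0 3 times. The antiderivative of snap is jerk. Using j(0) = 0, we get j(t) = 0. Integrating jerk and using the initial condition a(0) = 8, we get a(t) = 8. Taking ∫a(t)dt and applying v(0) = 1, we find v(t) = 8·t + 1. Using v(t) = 8·t + 1 and substituting t = 3, we find v = 25.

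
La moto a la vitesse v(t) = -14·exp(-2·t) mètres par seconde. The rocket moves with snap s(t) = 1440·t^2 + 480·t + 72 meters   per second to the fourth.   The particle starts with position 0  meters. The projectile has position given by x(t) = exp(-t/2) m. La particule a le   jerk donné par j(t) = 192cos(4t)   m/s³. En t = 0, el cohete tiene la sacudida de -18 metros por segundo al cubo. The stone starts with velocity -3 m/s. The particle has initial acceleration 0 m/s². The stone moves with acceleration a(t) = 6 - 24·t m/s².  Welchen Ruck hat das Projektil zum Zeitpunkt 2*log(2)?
Ausgehend von der Position x(t) = exp(-t/2), nehmen wir 3 Ableitungen. Die Ableitung von der Position ergibt die Geschwindigkeit: v(t) = -exp(-t/2)/2. Die Ableitung von der Geschwindigkeit ergibt die Beschleunigung: a(t) = exp(-t/2)/4. Durch Ableiten von der Beschleunigung erhalten wir den Ruck: j(t) = -exp(-t/2)/8. Mit j(t) = -exp(-t/2)/8 und Einsetzen von t = 2*log(2), finden wir j = -1/16.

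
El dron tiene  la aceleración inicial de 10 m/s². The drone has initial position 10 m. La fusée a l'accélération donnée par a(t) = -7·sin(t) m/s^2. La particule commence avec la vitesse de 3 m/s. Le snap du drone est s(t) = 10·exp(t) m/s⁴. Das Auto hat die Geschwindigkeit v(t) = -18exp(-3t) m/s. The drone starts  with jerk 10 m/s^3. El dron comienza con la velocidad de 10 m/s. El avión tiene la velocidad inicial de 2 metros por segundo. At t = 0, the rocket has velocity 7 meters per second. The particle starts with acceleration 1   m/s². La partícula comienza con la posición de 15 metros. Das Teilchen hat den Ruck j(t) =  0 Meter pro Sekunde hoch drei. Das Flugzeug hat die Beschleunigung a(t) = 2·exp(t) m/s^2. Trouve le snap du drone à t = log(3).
Nous avons le snap s(t) = 10·exp(t). En substituant t = log(3): s(log(3)) = 30.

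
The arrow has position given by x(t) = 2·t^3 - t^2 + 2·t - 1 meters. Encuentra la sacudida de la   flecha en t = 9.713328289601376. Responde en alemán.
Um dies zu lösen, müssen wir 3 Ableitungen unserer Gleichung für die Position x(t) = 2·t^3 - t^2 + 2·t - 1 nehmen. Die Ableitung von der Position ergibt die Geschwindigkeit: v(t) = 6·t^2 - 2·t + 2. Die Ableitung von der Geschwindigkeit ergibt die Beschleunigung: a(t) = 12·t - 2. Mit d/dt von a(t) finden wir j(t) = 12. Aus der Gleichung für den Ruck j(t) = 12, setzen wir t = 9.713328289601376 ein und erhalten j = 12.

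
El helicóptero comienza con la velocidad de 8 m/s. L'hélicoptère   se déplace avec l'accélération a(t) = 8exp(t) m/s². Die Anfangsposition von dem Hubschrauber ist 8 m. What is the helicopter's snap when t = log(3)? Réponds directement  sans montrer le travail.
s(log(3)) = 24.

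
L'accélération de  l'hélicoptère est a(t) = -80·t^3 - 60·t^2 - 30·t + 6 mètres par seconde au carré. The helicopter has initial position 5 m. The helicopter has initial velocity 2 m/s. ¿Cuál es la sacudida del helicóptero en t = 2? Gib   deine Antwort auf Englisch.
To solve this, we need to take 1 derivative of our acceleration equation a(t) = -80·t^3 - 60·t^2 - 30·t + 6. The derivative of acceleration gives jerk: j(t) = -240·t^2 - 120·t - 30. Using j(t) = -240·t^2 - 120·t - 30 and substituting t = 2, we find j = -1230.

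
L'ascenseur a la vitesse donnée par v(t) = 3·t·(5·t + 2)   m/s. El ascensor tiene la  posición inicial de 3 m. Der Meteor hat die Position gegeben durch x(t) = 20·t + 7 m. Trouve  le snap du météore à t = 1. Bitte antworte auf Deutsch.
Wir müssen unsere Gleichung für die Position x(t) = 20·t + 7 4-mal ableiten. Durch Ableiten von der Position erhalten wir die Geschwindigkeit: v(t) = 20. Mit d/dt von v(t) finden wir a(t) = 0. Durch Ableiten von der Beschleunigung erhalten wir den Ruck: j(t) = 0. Mit d/dt von j(t) finden wir s(t) = 0. Wir haben den Snap s(t) = 0. Durch Einsetzen von t = 1: s(1) = 0.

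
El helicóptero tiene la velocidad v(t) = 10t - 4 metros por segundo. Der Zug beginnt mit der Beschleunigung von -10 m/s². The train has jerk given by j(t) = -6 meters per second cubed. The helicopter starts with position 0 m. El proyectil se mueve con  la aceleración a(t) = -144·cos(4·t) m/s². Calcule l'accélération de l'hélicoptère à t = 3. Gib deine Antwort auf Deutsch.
Um dies zu lösen, müssen wir 1 Ableitung unserer Gleichung für die Geschwindigkeit v(t) = 10·t - 4 nehmen. Mit d/dt von v(t) finden wir a(t) = 10. Aus der Gleichung für die Beschleunigung a(t) = 10, setzen wir t = 3 ein und erhalten a = 10.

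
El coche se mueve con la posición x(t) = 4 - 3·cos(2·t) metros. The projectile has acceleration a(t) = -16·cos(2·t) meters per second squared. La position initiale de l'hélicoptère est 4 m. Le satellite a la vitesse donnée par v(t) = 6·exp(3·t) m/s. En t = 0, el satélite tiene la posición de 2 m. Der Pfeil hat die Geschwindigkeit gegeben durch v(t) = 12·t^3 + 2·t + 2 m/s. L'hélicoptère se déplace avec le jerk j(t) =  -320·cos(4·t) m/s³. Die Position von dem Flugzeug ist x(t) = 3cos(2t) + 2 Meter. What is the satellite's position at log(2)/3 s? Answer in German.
Wir müssen unsere Gleichung für die Geschwindigkeit v(t) = 6·exp(3·t) 1-mal integrieren. Durch Integration von der Geschwindigkeit und Verwendung der Anfangsbedingung x(0) = 2, erhalten wir x(t) = 2·exp(3·t). Wir haben die Position x(t) = 2·exp(3·t). Durch Einsetzen von t = log(2)/3: x(log(2)/3) = 4.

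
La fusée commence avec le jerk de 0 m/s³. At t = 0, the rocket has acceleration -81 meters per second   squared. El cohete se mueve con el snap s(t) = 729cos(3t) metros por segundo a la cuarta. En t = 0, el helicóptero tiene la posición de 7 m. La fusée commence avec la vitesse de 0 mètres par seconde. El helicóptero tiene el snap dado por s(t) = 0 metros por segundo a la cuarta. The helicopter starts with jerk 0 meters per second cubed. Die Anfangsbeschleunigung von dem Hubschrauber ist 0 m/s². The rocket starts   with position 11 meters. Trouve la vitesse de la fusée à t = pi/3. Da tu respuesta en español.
Necesitamos integrar nuestra ecuación del snap s(t) = 729·cos(3·t) 3 veces. La antiderivada del snap es la sacudida. Usando j(0) = 0, obtenemos j(t) = 243·sin(3·t). Integrando la sacudida y usando la condición inicial a(0) = -81, obtenemos a(t) = -81·cos(3·t). La antiderivada de la aceleración, con v(0) = 0, da la velocidad: v(t) = -27·sin(3·t). Tenemos la velocidad v(t) = -27·sin(3·t). Sustituyendo t = pi/3: v(pi/3) = 0.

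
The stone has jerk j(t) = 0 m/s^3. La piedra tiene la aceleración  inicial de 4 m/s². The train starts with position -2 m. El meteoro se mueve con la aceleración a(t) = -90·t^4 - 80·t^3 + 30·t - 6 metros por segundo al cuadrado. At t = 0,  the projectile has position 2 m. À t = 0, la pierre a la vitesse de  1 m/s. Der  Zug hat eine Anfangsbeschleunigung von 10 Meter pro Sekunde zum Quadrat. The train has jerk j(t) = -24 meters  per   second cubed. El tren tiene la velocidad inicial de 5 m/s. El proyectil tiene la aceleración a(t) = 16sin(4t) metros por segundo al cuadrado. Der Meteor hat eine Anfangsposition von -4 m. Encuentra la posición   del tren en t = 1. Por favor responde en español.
Necesitamos integrar nuestra ecuación de la sacudida j(t) = -24 3 veces. Integrando la sacudida y usando la condición inicial a(0) = 10, obtenemos a(t) = 10 - 24·t. Tomando ∫a(t)dt y aplicando v(0) = 5, encontramos v(t) = -12·t^2 + 10·t + 5. Integrando la velocidad y usando la condición inicial x(0) = -2, obtenemos x(t) = -4·t^3 + 5·t^2 + 5·t - 2. Usando x(t) = -4·t^3 + 5·t^2 + 5·t - 2 y sustituyendo t = 1, encontramos x = 4.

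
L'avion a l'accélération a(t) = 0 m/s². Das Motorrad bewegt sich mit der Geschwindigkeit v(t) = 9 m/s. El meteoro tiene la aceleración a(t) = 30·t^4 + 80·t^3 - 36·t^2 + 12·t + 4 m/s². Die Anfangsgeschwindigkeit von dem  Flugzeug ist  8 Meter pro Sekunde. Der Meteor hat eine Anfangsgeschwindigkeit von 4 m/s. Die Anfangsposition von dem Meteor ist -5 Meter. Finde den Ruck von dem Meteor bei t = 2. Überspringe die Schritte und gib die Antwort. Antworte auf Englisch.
j(2) = 1788.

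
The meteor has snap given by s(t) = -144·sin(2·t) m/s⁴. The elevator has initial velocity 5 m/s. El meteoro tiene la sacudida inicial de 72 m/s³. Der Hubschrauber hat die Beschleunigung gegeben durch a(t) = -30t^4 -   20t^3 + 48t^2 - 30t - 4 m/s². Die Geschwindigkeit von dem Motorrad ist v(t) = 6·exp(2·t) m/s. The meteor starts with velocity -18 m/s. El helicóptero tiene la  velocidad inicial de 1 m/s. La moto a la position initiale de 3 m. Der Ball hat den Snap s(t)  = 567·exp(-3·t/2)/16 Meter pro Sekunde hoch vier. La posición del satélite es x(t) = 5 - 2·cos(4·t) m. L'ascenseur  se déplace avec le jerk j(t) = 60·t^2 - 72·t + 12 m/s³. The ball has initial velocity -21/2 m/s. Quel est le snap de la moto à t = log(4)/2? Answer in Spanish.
Debemos derivar nuestra ecuación de la velocidad v(t) = 6·exp(2·t) 3 veces. Tomando d/dt de v(t), encontramos a(t) = 12·exp(2·t). Tomando d/dt de a(t), encontramos j(t) = 24·exp(2·t). Tomando d/dt de j(t), encontramos s(t) = 48·exp(2·t). De la ecuación del snap s(t) = 48·exp(2·t), sustituimos t = log(4)/2 para obtener s = 192.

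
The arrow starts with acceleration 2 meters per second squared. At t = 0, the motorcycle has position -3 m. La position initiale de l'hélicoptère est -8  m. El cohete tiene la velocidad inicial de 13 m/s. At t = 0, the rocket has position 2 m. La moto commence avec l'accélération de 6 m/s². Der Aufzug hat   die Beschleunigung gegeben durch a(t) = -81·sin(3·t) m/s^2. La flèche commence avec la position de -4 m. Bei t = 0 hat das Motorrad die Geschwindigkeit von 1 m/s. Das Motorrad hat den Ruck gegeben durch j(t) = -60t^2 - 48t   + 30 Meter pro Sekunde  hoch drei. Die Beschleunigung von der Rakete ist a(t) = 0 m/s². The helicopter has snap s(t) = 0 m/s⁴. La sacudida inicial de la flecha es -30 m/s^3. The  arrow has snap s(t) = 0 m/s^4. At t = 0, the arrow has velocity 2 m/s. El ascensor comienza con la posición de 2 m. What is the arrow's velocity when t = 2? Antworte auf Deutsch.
Um dies zu lösen, müssen wir 3 Integrale unserer Gleichung für den Snap s(t) = 0 finden. Durch Integration von dem Snap und Verwendung der Anfangsbedingung j(0) = -30, erhalten wir j(t) = -30. Mit ∫j(t)dt und Anwendung von a(0) = 2, finden wir a(t) = 2 - 30·t. Das Integral von der Beschleunigung ist die Geschwindigkeit. Mit v(0) = 2 erhalten wir v(t) = -15·t^2 + 2·t + 2. Aus der Gleichung für die Geschwindigkeit v(t) = -15·t^2 + 2·t + 2, setzen wir t = 2 ein und erhalten v = -54.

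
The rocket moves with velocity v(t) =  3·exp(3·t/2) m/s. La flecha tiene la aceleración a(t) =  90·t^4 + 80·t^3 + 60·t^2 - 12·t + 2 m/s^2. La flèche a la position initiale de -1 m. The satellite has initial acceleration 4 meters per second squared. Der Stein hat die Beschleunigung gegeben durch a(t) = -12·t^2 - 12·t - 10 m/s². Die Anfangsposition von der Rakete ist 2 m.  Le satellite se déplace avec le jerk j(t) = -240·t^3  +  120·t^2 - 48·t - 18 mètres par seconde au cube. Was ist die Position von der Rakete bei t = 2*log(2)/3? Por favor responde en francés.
Pour résoudre ceci, nous devons prendre 1 primitive de notre équation de la vitesse v(t) = 3·exp(3·t/2). En prenant ∫v(t)dt et en appliquant x(0) = 2, nous trouvons x(t) = 2·exp(3·t/2). En utilisant x(t) = 2·exp(3·t/2) et en substituant t = 2*log(2)/3, nous trouvons x = 4.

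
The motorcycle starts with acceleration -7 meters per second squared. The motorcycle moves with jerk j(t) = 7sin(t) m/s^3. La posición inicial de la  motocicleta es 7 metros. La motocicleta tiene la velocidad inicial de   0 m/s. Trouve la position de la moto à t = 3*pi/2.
Nous devons trouver l'intégrale de notre équation du jerk j(t) = 7·sin(t) 3 fois. En intégrant le jerk et en utilisant la condition initiale a(0) = -7, nous obtenons a(t) = -7·cos(t). L'intégrale de l'accélération est la vitesse. En utilisant v(0) = 0, nous obtenons v(t) = -7·sin(t). En intégrant la vitesse et en utilisant la condition initiale x(0) = 7, nous obtenons x(t) = 7·cos(t). De l'équation de la position x(t) = 7·cos(t), nous substituons t = 3*pi/2 pour obtenir x = 0.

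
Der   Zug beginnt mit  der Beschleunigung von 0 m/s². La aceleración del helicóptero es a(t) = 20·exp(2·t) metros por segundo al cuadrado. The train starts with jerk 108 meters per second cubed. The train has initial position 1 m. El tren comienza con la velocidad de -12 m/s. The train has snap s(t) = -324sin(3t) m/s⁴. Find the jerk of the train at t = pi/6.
To find the answer, we compute 1 integral of s(t) = -324·sin(3·t). The integral of snap, with j(0) = 108, gives jerk: j(t) = 108·cos(3·t). From the given jerk equation j(t) = 108·cos(3·t), we substitute t = pi/6 to get j = 0.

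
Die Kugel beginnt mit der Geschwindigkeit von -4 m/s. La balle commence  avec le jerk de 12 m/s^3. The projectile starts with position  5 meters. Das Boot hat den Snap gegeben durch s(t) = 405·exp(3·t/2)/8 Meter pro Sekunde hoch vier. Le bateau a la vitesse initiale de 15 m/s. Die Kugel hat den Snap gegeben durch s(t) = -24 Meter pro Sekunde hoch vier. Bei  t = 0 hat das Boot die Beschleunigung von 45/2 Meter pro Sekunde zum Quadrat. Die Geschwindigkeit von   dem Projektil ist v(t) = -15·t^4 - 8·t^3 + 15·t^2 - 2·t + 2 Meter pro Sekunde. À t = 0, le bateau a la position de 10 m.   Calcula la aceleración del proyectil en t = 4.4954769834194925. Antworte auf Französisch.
Pour résoudre ceci, nous devons prendre 1 dérivée de notre équation de la vitesse v(t) = -15·t^4 - 8·t^3 + 15·t^2 - 2·t + 2. En prenant d/dt de v(t), nous trouvons a(t) = -60·t^3 - 24·t^2 + 30·t - 2. Nous avons l'accélération a(t) = -60·t^3 - 24·t^2 + 30·t - 2. En substituant t = 4.4954769834194925: a(4.4954769834194925) = -5803.18937963253.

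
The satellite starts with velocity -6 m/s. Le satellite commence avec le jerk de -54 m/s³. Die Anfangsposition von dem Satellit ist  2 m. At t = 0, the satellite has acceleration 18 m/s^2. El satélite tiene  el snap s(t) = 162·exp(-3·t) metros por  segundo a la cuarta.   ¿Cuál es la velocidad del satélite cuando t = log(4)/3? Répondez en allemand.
Um dies zu lösen, müssen wir 3 Integrale unserer Gleichung für den Snap s(t) = 162·exp(-3·t) finden. Das Integral von dem Snap ist der Ruck. Mit j(0) = -54 erhalten wir j(t) = -54·exp(-3·t). Durch Integration von dem Ruck und Verwendung der Anfangsbedingung a(0) = 18, erhalten wir a(t) = 18·exp(-3·t). Die Stammfunktion von der Beschleunigung, mit v(0) = -6, ergibt die Geschwindigkeit: v(t) = -6·exp(-3·t). Mit v(t) = -6·exp(-3·t) und Einsetzen von t = log(4)/3, finden wir v = -3/2.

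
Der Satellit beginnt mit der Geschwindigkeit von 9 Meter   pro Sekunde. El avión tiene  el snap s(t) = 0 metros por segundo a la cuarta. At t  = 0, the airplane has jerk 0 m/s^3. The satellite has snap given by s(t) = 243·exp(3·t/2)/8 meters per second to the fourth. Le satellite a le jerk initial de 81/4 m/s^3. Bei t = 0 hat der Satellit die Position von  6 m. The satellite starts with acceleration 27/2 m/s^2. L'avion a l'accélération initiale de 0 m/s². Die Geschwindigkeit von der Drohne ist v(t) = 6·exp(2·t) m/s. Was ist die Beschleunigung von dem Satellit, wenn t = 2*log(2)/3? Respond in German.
Wir müssen unsere Gleichung für den Snap s(t) = 243·exp(3·t/2)/8 2-mal integrieren. Mit ∫s(t)dt und Anwendung von j(0) = 81/4, finden wir j(t) = 81·exp(3·t/2)/4. Durch Integration von dem Ruck und Verwendung der Anfangsbedingung a(0) = 27/2, erhalten wir a(t) = 27·exp(3·t/2)/2. Mit a(t) = 27·exp(3·t/2)/2 und Einsetzen von t = 2*log(2)/3, finden wir a = 27.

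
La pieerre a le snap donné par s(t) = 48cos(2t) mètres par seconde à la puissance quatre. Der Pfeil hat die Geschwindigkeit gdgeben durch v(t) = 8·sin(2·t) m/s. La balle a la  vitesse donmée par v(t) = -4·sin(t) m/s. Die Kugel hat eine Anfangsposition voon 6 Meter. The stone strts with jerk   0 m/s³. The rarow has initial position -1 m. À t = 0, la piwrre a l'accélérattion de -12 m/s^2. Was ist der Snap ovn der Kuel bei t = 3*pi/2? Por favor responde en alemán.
Ausgehend von der Geschwindigkeit v(t) = -4·sin(t), nehmen wir 3 Ableitungen. Durch Ableiten von der Geschwindigkeit erhalten wir die Beschleunigung: a(t) = -4·cos(t). Mit d/dt von a(t) finden wir j(t) = 4·sin(t). Mit d/dt von j(t) finden wir s(t) = 4·cos(t). Mit s(t) = 4·cos(t) und Einsetzen von t = 3*pi/2, finden wir s = 0.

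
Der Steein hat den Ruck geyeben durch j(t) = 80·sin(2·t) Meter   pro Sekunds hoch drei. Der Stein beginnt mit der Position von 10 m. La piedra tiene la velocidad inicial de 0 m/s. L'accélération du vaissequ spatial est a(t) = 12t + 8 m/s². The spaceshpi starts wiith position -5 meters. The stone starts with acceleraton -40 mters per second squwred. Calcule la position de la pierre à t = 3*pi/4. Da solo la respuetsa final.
x(3*pi/4) = 0.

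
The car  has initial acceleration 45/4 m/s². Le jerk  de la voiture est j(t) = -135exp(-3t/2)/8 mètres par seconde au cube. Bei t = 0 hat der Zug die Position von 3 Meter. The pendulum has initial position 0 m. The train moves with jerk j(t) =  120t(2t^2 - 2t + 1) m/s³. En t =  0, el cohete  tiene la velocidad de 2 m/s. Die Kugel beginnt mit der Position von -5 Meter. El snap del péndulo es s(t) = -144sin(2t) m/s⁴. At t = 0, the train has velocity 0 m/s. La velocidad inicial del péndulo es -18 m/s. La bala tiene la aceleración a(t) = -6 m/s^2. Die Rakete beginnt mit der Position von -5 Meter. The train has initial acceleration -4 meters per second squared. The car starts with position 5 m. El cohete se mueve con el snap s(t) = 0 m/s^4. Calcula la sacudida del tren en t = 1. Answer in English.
We have jerk j(t) = 120·t·(2·t^2 - 2·t + 1). Substituting t = 1: j(1) = 120.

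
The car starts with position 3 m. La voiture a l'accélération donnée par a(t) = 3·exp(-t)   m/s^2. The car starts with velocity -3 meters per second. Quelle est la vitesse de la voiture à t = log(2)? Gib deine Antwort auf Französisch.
Nous devons intégrer notre équation de l'accélération a(t) = 3·exp(-t) 1 fois. L'intégrale de l'accélération est la vitesse. En utilisant v(0) = -3, nous obtenons v(t) = -3·exp(-t). Nous avons la vitesse v(t) = -3·exp(-t). En substituant t = log(2): v(log(2)) = -3/2.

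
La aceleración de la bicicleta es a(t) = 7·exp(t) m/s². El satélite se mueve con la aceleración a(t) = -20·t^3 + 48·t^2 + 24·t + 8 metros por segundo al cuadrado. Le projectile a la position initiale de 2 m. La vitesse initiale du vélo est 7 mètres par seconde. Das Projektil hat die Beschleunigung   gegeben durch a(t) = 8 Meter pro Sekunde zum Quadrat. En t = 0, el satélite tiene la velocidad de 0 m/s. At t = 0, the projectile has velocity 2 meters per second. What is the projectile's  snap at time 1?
To solve this, we need to take 2 derivatives of our acceleration equation a(t) = 8. The derivative of acceleration gives jerk: j(t) = 0. The derivative of jerk gives snap: s(t) = 0. Using s(t) = 0 and substituting t = 1, we find s = 0.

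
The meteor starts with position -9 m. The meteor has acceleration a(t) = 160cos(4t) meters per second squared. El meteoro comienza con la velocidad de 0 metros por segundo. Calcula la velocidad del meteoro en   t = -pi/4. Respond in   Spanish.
Para resolver esto, necesitamos tomar 1 antiderivada de nuestra ecuación de la aceleración a(t) = 160·cos(4·t). La integral de la aceleración, con v(0) = 0, da la velocidad: v(t) = 40·sin(4·t). Usando v(t) = 40·sin(4·t) y sustituyendo t = -pi/4, encontramos v = 0.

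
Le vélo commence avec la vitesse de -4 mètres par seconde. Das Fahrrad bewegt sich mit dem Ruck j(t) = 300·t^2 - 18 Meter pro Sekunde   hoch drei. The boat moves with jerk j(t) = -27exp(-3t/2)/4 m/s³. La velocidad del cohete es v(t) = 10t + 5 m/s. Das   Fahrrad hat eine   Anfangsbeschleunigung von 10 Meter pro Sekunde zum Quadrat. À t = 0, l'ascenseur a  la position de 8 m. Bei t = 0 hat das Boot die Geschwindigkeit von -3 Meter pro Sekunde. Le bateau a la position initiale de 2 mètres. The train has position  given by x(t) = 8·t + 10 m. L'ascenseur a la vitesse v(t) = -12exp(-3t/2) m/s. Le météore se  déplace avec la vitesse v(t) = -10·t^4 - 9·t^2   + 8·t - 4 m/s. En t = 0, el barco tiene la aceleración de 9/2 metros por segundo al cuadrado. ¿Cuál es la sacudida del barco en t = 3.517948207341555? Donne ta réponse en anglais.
We have jerk j(t) = -27·exp(-3·t/2)/4. Substituting t = 3.517948207341555: j(3.517948207341555) = -0.0344798630132578.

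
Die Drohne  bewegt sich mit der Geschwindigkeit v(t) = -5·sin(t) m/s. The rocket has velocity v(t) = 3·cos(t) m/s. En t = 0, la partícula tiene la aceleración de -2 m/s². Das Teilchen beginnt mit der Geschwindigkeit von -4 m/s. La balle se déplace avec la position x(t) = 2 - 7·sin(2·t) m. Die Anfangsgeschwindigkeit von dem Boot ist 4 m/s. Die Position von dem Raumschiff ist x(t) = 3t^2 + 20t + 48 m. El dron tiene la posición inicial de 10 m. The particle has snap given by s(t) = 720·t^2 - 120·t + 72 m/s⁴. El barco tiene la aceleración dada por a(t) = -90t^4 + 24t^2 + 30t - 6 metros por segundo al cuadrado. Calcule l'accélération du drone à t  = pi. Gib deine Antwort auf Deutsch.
Wir müssen unsere Gleichung für die Geschwindigkeit v(t) = -5·sin(t) 1-mal ableiten. Mit d/dt von v(t) finden wir a(t) = -5·cos(t). Mit a(t) = -5·cos(t) und Einsetzen von t = pi, finden wir a = 5.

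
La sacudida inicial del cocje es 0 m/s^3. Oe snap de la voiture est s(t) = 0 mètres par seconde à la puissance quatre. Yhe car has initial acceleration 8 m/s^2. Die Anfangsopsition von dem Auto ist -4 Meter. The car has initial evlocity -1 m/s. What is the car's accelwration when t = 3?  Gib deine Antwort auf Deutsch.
Wir müssen unsere Gleichung für den Snap s(t) = 0 2-mal integrieren. Die Stammfunktion von dem Snap, mit j(0) = 0, ergibt den Ruck: j(t) = 0. Das Integral von dem Ruck, mit a(0) = 8, ergibt die Beschleunigung: a(t) = 8. Aus der Gleichung für die Beschleunigung a(t) = 8, setzen wir t = 3 ein und erhalten a = 8.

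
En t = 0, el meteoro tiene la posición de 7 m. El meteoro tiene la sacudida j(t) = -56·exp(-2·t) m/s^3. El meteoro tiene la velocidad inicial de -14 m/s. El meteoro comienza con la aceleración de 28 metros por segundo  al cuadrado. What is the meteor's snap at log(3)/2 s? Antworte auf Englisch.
Starting from jerk j(t) = -56·exp(-2·t), we take 1 derivative. The derivative of jerk gives snap: s(t) = 112·exp(-2·t). We have snap s(t) = 112·exp(-2·t). Substituting t = log(3)/2: s(log(3)/2) = 112/3.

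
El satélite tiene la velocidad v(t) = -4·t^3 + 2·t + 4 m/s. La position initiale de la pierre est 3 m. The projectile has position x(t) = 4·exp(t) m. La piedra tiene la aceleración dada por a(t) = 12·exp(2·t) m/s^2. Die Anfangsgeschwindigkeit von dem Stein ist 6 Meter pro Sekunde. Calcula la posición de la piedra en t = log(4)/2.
Necesitamos integrar nuestra ecuación de la aceleración a(t) = 12·exp(2·t) 2 veces. Integrando la aceleración y usando la condición inicial v(0) = 6, obtenemos v(t) = 6·exp(2·t). Tomando ∫v(t)dt y aplicando x(0) = 3, encontramos x(t) = 3·exp(2·t). Tenemos la posición x(t) = 3·exp(2·t). Sustituyendo t = log(4)/2: x(log(4)/2) = 12.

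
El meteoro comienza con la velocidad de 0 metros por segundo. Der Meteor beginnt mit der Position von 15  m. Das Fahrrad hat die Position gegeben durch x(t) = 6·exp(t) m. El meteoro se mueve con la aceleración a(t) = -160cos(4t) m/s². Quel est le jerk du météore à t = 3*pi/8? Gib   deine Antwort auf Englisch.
We must differentiate our acceleration equation a(t) = -160·cos(4·t) 1 time. Taking d/dt of a(t), we find j(t) = 640·sin(4·t). From the given jerk equation j(t) = 640·sin(4·t), we substitute t = 3*pi/8 to get j = -640.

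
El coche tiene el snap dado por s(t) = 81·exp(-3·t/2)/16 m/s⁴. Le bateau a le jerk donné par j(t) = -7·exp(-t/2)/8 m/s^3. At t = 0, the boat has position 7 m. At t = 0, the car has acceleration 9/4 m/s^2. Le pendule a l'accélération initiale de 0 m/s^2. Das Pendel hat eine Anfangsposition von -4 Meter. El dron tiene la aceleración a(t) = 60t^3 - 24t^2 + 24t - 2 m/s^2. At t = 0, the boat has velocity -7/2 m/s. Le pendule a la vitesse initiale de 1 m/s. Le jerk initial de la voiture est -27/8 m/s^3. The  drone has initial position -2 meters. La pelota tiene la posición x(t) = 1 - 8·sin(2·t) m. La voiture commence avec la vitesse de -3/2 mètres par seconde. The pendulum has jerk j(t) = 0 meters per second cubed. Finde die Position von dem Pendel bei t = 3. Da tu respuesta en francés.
En partant du jerk j(t) = 0, nous prenons 3 primitives. L'intégrale du jerk est l'accélération. En utilisant a(0) = 0, nous obtenons a(t) = 0. L'intégrale de l'accélération est la vitesse. En utilisant v(0) = 1, nous obtenons v(t) = 1. En prenant ∫v(t)dt et en appliquant x(0) = -4, nous trouvons x(t) = t - 4. Nous avons la position x(t) = t - 4. En substituant t = 3: x(3) = -1.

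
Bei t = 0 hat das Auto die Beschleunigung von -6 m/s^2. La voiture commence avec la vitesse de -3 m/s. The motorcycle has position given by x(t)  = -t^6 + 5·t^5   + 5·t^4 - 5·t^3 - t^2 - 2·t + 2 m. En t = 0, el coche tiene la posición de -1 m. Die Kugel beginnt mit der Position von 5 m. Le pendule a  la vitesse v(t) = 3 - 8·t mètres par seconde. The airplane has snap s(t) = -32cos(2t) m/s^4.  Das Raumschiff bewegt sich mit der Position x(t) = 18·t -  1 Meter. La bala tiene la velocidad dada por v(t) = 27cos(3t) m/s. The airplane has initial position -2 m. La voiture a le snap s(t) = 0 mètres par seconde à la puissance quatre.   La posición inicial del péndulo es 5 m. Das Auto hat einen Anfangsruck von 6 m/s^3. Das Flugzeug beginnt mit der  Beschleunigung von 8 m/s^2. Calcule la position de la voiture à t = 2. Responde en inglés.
To find the answer, we compute 4 integrals of s(t) = 0. Integrating snap and using the initial condition j(0) = 6, we get j(t) = 6. Finding the integral of j(t) and using a(0) = -6: a(t) = 6·t - 6. The integral of acceleration is velocity. Using v(0) = -3, we get v(t) = 3·t^2 - 6·t - 3. Taking ∫v(t)dt and applying x(0) = -1, we find x(t) = t^3 - 3·t^2 - 3·t - 1. We have position x(t) = t^3 - 3·t^2 - 3·t - 1. Substituting t = 2: x(2) = -11.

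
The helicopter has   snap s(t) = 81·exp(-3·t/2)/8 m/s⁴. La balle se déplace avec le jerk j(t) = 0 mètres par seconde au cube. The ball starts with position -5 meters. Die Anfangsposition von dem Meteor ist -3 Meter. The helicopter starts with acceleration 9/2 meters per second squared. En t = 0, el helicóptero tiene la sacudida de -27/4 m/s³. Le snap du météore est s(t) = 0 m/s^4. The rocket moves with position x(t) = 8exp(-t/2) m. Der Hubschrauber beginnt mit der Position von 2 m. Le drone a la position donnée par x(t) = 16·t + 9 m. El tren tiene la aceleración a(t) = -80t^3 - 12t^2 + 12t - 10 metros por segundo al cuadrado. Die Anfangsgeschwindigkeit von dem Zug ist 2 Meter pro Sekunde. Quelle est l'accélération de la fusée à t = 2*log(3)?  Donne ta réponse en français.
Nous devons dériver notre équation de la position x(t) = 8·exp(-t/2) 2 fois. En dérivant la position, nous obtenons la vitesse: v(t) = -4·exp(-t/2). En prenant d/dt de v(t), nous trouvons a(t) = 2·exp(-t/2). De l'équation de l'accélération a(t) = 2·exp(-t/2), nous substituons t = 2*log(3) pour obtenir a = 2/3.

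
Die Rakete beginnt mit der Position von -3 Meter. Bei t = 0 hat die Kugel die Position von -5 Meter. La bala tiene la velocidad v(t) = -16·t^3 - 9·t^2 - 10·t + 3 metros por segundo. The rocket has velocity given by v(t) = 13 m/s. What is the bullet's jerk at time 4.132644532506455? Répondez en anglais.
We must differentiate our velocity equation v(t) = -16·t^3 - 9·t^2 - 10·t + 3 2 times. Differentiating velocity, we get acceleration: a(t) = -48·t^2 - 18·t - 10. Differentiating acceleration, we get jerk: j(t) = -96·t - 18. From the given jerk equation j(t) = -96·t - 18, we substitute t = 4.132644532506455 to get j = -414.733875120620.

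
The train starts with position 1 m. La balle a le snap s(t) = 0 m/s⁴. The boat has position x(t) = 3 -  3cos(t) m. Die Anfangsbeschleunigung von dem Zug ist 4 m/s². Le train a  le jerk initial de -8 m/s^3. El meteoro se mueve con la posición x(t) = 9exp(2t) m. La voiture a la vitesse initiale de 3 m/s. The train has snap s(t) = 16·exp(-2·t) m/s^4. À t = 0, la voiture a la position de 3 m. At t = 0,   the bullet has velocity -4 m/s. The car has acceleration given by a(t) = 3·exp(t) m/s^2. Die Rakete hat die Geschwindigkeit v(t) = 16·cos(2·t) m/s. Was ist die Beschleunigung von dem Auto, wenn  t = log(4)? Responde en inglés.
Using a(t) = 3·exp(t) and substituting t = log(4), we find a = 12.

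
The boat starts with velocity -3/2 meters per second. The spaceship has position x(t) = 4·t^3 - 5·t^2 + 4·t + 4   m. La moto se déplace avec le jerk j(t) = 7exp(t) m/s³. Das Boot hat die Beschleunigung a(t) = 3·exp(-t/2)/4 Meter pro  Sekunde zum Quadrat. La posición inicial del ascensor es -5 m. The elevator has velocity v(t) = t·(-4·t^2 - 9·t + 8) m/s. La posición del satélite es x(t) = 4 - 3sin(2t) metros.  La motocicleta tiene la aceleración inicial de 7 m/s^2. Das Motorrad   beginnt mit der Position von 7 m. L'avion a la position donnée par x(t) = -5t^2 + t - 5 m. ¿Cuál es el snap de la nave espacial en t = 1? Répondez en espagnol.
Debemos derivar nuestra ecuación de la posición x(t) = 4·t^3 - 5·t^2 + 4·t + 4 4 veces. Tomando d/dt de x(t), encontramos v(t) = 12·t^2 - 10·t + 4. Tomando d/dt de v(t), encontramos a(t) = 24·t - 10. La derivada de la aceleración da la sacudida: j(t) = 24. Derivando la sacudida, obtenemos el snap: s(t) = 0. Tenemos el snap s(t) = 0. Sustituyendo t = 1: s(1) = 0.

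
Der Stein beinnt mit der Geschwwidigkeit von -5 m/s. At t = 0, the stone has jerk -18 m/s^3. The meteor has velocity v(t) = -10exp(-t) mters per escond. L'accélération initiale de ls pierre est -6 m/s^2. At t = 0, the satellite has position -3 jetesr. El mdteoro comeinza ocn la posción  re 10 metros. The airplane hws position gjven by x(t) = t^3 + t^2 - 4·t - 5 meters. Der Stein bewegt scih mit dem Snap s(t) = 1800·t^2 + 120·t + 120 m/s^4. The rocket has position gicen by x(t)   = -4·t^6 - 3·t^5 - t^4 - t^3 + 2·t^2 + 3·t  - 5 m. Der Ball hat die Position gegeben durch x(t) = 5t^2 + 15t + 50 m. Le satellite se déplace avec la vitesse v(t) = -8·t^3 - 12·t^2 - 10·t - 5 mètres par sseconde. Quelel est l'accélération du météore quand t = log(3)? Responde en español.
Partiendo de la velocidad v(t) = -10·exp(-t), tomamos 1 derivada. La derivada de la velocidad da la aceleración: a(t) = 10·exp(-t). Usando a(t) = 10·exp(-t) y sustituyendo t = log(3), encontramos a = 10/3.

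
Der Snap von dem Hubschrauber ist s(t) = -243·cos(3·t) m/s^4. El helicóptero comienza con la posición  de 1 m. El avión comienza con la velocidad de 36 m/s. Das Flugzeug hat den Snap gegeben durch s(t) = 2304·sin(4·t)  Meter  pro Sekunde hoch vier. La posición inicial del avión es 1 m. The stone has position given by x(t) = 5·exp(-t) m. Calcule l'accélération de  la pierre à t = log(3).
En partant de la position x(t) = 5·exp(-t), nous prenons 2 dérivées. En dérivant la position, nous obtenons la vitesse: v(t) = -5·exp(-t). En dérivant la vitesse, nous obtenons l'accélération: a(t) = 5·exp(-t). En utilisant a(t) = 5·exp(-t) et en substituant t = log(3), nous trouvons a = 5/3.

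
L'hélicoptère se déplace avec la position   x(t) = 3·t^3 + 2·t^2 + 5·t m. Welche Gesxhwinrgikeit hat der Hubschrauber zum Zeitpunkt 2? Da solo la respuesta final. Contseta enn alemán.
Die Geschwindigkeit bei t = 2 ist v = 49.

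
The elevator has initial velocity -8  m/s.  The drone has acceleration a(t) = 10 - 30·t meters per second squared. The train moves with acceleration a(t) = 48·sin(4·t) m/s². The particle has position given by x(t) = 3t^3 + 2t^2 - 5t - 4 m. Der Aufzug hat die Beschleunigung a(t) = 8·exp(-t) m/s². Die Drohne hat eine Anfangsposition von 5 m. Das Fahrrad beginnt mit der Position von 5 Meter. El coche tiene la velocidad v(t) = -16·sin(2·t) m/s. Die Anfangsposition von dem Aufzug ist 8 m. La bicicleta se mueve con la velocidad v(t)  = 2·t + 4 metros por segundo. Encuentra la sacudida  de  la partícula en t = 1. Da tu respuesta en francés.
En partant de la position x(t) = 3·t^3 + 2·t^2 - 5·t - 4, nous prenons 3 dérivées. En dérivant la position, nous obtenons la vitesse: v(t) = 9·t^2 + 4·t - 5. La dérivée de la vitesse donne l'accélération: a(t) = 18·t + 4. En dérivant l'accélération, nous obtenons le jerk: j(t) = 18. En utilisant j(t) = 18 et en substituant t = 1, nous trouvons j = 18.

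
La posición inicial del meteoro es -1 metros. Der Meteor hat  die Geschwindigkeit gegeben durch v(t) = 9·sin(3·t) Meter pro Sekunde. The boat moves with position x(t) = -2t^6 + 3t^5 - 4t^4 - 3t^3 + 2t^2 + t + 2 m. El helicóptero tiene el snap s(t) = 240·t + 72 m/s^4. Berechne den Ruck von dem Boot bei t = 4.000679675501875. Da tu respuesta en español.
Para resolver esto, necesitamos tomar 3 derivadas de nuestra ecuación de la posición x(t) = -2·t^6 + 3·t^5 - 4·t^4 - 3·t^3 + 2·t^2 + t + 2. Derivando la posición, obtenemos la velocidad: v(t) = -12·t^5 + 15·t^4 - 16·t^3 - 9·t^2 + 4·t + 1. Derivando la velocidad, obtenemos la aceleración: a(t) = -60·t^4 + 60·t^3 - 48·t^2 - 18·t + 4. La derivada de la aceleración da la sacudida: j(t) = -240·t^3 + 180·t^2 - 96·t - 18. Tenemos la sacudida j(t) = -240·t^3 + 180·t^2 - 96·t - 18. Sustituyendo t = 4.000679675501875: j(4.000679675501875) = -12888.9176252712.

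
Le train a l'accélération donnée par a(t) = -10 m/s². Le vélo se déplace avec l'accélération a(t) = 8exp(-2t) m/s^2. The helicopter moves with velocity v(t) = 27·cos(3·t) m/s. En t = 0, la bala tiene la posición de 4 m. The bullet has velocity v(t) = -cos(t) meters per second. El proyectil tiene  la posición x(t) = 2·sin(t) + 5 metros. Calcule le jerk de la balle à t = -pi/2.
Nous devons dériver notre équation de la vitesse v(t) = -cos(t) 2 fois. En dérivant la vitesse, nous obtenons l'accélération: a(t) = sin(t). En dérivant l'accélération, nous obtenons le jerk: j(t) = cos(t). Nous avons le jerk j(t) = cos(t). En substituant t = -pi/2: j(-pi/2) = 0.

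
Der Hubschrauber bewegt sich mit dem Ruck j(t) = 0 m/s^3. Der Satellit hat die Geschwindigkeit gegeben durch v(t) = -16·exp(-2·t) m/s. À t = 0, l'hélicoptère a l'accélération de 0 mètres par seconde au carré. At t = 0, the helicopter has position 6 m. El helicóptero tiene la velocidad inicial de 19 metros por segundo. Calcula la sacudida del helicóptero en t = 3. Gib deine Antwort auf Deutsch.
Wir haben den Ruck j(t) = 0. Durch Einsetzen von t = 3: j(3) = 0.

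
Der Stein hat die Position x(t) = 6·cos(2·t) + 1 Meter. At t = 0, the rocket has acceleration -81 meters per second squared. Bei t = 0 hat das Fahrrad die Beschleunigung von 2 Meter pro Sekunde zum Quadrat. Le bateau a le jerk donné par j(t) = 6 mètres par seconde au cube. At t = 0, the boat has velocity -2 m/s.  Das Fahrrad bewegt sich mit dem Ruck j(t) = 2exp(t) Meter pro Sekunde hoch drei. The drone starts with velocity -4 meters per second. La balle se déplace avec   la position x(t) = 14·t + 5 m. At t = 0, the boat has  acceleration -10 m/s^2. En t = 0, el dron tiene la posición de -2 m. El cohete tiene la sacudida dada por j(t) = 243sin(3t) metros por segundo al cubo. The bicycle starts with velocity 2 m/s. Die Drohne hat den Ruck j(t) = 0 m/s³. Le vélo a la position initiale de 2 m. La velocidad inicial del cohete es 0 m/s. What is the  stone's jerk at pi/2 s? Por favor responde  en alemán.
Wir müssen unsere Gleichung für die Position x(t) = 6·cos(2·t) + 1 3-mal ableiten. Durch Ableiten von der Position erhalten wir die Geschwindigkeit: v(t) = -12·sin(2·t). Die Ableitung von der Geschwindigkeit ergibt die Beschleunigung: a(t) = -24·cos(2·t). Die Ableitung von der Beschleunigung ergibt den Ruck: j(t) = 48·sin(2·t). Wir haben den Ruck j(t) = 48·sin(2·t). Durch Einsetzen von t = pi/2: j(pi/2) = 0.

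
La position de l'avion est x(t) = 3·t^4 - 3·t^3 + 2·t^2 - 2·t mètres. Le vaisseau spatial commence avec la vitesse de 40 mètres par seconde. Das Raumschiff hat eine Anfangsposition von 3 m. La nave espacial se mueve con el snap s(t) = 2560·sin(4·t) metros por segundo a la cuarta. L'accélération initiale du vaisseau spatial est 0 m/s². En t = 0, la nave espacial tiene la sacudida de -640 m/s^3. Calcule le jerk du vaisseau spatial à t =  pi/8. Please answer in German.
Ausgehend von dem Snap s(t) = 2560·sin(4·t), nehmen wir 1 Stammfunktion. Mit ∫s(t)dt und Anwendung von j(0) = -640, finden wir j(t) = -640·cos(4·t). Mit j(t) = -640·cos(4·t) und Einsetzen von t = pi/8, finden wir j = 0.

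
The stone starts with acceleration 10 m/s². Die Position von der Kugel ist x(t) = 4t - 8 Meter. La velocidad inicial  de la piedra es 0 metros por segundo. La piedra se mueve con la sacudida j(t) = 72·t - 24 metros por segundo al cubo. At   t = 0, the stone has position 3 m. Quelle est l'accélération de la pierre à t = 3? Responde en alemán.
Wir müssen unsere Gleichung für den Ruck j(t) = 72·t - 24 1-mal integrieren. Durch Integration von dem Ruck und Verwendung der Anfangsbedingung a(0) = 10, erhalten wir a(t) = 36·t^2 - 24·t + 10. Mit a(t) = 36·t^2 - 24·t + 10 und Einsetzen von t = 3, finden wir a = 262.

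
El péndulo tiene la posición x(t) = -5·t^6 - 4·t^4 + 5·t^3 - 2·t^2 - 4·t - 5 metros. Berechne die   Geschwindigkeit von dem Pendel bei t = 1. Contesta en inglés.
Starting from position x(t) = -5·t^6 - 4·t^4 + 5·t^3 - 2·t^2 - 4·t - 5, we take 1 derivative. Differentiating position, we get velocity: v(t) = -30·t^5 - 16·t^3 + 15·t^2 - 4·t - 4. We have velocity v(t) = -30·t^5 - 16·t^3 + 15·t^2 - 4·t - 4. Substituting t = 1: v(1) = -39.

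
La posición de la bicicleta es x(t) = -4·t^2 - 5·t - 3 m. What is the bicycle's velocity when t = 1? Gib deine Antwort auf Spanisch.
Para resolver esto, necesitamos tomar 1 derivada de nuestra ecuación de la posición x(t) = -4·t^2 - 5·t - 3. Tomando d/dt de x(t), encontramos v(t) = -8·t - 5. Tenemos la velocidad v(t) = -8·t - 5. Sustituyendo t = 1: v(1) = -13.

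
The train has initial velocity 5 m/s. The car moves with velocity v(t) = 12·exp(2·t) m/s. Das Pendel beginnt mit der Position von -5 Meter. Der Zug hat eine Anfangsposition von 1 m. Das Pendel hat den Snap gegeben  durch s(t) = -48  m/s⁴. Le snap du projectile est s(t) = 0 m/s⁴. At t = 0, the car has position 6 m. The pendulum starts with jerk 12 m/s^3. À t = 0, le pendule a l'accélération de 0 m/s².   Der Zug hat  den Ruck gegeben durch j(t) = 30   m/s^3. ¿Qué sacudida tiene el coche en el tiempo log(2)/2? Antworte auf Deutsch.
Um dies zu lösen, müssen wir 2 Ableitungen unserer Gleichung für die Geschwindigkeit v(t) = 12·exp(2·t) nehmen. Durch Ableiten von der Geschwindigkeit erhalten wir die Beschleunigung: a(t) = 24·exp(2·t). Durch Ableiten von der Beschleunigung erhalten wir den Ruck: j(t) = 48·exp(2·t). Wir haben den Ruck j(t) = 48·exp(2·t). Durch Einsetzen von t = log(2)/2: j(log(2)/2) = 96.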